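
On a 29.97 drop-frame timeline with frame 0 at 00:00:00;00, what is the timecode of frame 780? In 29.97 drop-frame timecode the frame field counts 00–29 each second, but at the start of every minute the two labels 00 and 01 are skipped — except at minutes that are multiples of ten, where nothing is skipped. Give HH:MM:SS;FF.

00:00:26;00

Ten DF minutes hold 17982 frames, so frame 780 lies in block 0 (frames 0–17981) with 780 frames into that block.
The block's first minute is 1800 frames and the rest 1798 each; 780 frames reaches minute 0, so 0 × 18 + 0 × 2 = 0 labels have been skipped so far.
Adding those back, label number 780 + 0 = 780 at 30 labels/s is 26 s + 0 f = 0 h 0 min 26 s frame 0, i.e. 00:00:26;00.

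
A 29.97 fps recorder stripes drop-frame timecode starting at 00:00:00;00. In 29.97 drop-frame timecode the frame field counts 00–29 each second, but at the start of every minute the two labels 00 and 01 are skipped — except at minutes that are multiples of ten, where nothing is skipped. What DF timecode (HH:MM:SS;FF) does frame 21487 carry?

Each 10-minute DF block holds 10 × 60 × 30 − 9 × 2 = 17982 frames. 21487 ÷ 17982 → 1 full block, remainder 3505.
Within the partial block the first minute is 1800 frames and each further minute 1798, so 1 further minute boundary passed. Total skipped labels = 18 × 1 + 2 × 1 = 20.
Non-drop label index = 21487 + 20 = 21507; at 30 labels/s that is 00:11:56:27, i.e. DF 00:11:56;27.

00:11:56;27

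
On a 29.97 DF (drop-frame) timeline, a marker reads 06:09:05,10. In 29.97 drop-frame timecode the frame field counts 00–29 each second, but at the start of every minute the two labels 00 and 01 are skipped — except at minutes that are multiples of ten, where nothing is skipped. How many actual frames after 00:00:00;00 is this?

663694

As if non-drop at 30 labels/s: (6 × 3600 + 9 × 60 + 5) × 30 + 10 = 664360.
Minute boundaries passed: 369; those not divisible by 10: 369 − 36 = 333; dropped labels = 2 × 333 = 666.
Actual frame index = 664360 − 666 = 663694.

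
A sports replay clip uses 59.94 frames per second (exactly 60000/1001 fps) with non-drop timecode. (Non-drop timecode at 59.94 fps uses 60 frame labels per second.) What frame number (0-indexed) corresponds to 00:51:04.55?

Total seconds to the label: (0 × 3600 + 51 × 60 + 4) = 3064.
Frame index = 3064 × 60 + 55 = 183895.

frame 183895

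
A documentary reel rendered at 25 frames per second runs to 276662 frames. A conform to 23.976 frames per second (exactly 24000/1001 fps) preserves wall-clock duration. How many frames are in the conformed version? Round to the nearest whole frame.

265330 frames

Frames at target rate = 276662 × (24000/1001) / (25) = 265595520/1001 ≈ 265330.190.
Nearest whole frame: 265330.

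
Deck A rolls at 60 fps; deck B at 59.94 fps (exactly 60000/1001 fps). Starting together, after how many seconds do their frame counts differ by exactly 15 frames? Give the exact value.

250.25 seconds

The gap grows by |60000/1001 − 60| = 60/1001 frames per second.
Time for a 15-frame gap: 15 ÷ (60/1001) = 250.25 s.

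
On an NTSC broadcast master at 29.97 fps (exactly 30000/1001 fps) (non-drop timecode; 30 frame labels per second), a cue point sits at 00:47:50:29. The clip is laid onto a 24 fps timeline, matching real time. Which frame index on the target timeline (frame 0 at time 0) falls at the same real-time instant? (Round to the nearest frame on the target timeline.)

frame 68972

Source frame index: (0×3600 + 47×60 + 50) × 30 + 29 = 86129.
Real time: 86129 / (30000/1001) = 86215129/30000 s.
Target frame: (86215129/30000) × (24) = 86215129/1250 ≈ 68972.103 → 68972.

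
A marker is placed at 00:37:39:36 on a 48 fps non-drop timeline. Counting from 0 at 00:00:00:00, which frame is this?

Total seconds to the label: (0 × 3600 + 37 × 60 + 39) = 2259.
Frame index = 2259 × 48 + 36 = 108468.

frame 108468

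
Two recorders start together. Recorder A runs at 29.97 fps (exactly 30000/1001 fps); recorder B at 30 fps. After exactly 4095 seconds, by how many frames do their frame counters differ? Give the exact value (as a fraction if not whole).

1350/11 frames

A emits 30000/1001 × 4095 = 1350000/11 frames; B emits 30 × 4095 = 122850.
Difference = 1350/11 frames (≈ 122.7273); B is ahead of A.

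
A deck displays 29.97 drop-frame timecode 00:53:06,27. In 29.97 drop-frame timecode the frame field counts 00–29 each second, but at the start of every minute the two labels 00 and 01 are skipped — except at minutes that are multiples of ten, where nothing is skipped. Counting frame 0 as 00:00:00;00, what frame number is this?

Complete 10-minute blocks: 5, each 17982 frames → 89910.
Remaining 3 whole minutes in the current block: 1800 + 2 × 1798 = 5396 frames.
Within the current minute: 6 × 30 + 27 − 2 = 205 (labels ;00/;01 skipped at this minute). Total = 89910 + 5396 + 205 = 95511.

95511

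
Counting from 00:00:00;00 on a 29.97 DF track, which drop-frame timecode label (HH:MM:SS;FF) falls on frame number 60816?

Ten DF minutes hold 17982 frames, so frame 60816 lies in block 3 (frames 53946–71927) with 6870 frames into that block.
The block's first minute is 1800 frames and the rest 1798 each; 6870 frames reaches minute 3, so 3 × 18 + 3 × 2 = 60 labels have been skipped so far.
Adding those back, label number 60816 + 60 = 60876 at 30 labels/s is 2029 s + 6 f = 0 h 33 min 49 s frame 6, i.e. 00:33:49;06.

00:33:49;06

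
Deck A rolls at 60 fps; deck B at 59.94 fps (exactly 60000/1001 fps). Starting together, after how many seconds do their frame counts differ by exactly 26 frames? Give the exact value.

13013/30 seconds

The gap grows by |60000/1001 − 60| = 60/1001 frames per second.
Time for a 26-frame gap: 26 ÷ (60/1001) = 13013/30 s.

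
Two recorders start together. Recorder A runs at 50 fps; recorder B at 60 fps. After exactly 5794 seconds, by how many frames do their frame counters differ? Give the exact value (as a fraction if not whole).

57940 frames

A emits 50 × 5794 = 289700 frames; B emits 60 × 5794 = 347640.
Difference = 57940 frames; B is ahead of A.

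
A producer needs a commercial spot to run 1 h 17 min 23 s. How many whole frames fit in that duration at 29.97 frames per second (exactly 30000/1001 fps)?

1 h 17 min 23 s = 4643 s.
Frames = 4643 × 30000/1001 = 139290000/1001 ≈ 139150.8492.
Complete frames: 139150.

139150 frames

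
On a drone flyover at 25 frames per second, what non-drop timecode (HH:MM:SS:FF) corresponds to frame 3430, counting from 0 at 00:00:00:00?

00:02:17:05

3430 ÷ 25 = 137 full seconds, remainder 5 frames.
137 s = 0 h 2 min 17 s.
Timecode: 00:02:17:05.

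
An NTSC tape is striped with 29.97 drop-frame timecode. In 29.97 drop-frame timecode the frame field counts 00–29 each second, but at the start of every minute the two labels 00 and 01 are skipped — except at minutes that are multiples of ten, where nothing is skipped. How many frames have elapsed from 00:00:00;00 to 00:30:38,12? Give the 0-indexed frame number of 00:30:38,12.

55098

Complete 10-minute blocks: 3, each 17982 frames → 53946.
Remaining 0 whole minutes in the current block: 0 frames.
Within the current minute: 38 × 30 + 12 = 1152. Total = 53946 + 0 + 1152 = 55098.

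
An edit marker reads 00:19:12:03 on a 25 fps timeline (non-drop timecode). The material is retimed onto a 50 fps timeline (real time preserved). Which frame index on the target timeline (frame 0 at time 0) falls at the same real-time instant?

Source frame index: (0×3600 + 19×60 + 12) × 25 + 3 = 28803.
Real time: 28803 / (25) = 28803/25 s.
Target frame: (28803/25) × (50) = 57606.

frame 57606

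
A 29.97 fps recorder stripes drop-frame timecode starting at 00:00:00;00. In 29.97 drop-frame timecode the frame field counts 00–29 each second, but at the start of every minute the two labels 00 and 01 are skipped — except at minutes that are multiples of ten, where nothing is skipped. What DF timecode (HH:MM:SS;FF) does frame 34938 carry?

00:19:25;24

Ten DF minutes hold 17982 frames, so frame 34938 lies in block 1 (frames 17982–35963) with 16956 frames into that block.
The block's first minute is 1800 frames and the rest 1798 each; 16956 frames reaches minute 9, so 1 × 18 + 9 × 2 = 36 labels have been skipped so far.
Adding those back, label number 34938 + 36 = 34974 at 30 labels/s is 1165 s + 24 f = 0 h 19 min 25 s frame 24, i.e. 00:19:25;24.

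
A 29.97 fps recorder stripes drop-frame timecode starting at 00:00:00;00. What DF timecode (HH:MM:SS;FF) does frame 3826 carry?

00:02:07;20

Each 10-minute DF block holds 10 × 60 × 30 − 9 × 2 = 17982 frames. 3826 ÷ 17982 → 0 full blocks, remainder 3826.
Within the partial block the first minute is 1800 frames and each further minute 1798, so 2 further minute boundaries passed. Total skipped labels = 18 × 0 + 2 × 2 = 4.
Non-drop label index = 3826 + 4 = 3830; at 30 labels/s that is 00:02:07:20, i.e. DF 00:02:07;20.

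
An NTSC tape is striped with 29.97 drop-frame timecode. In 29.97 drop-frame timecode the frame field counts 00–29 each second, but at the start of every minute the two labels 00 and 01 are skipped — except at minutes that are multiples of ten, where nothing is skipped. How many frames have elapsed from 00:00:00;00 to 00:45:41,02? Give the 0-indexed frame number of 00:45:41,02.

As if non-drop at 30 labels/s: (0 × 3600 + 45 × 60 + 41) × 30 + 2 = 82232.
Minute boundaries passed: 45; those not divisible by 10: 45 − 4 = 41; dropped labels = 2 × 41 = 82.
Actual frame index = 82232 − 82 = 82150.

82150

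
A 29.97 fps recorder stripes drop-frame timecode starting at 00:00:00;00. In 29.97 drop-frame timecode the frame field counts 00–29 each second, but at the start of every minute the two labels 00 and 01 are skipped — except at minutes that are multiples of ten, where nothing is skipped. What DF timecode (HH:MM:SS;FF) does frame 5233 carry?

00:02:54;17

Each 10-minute DF block holds 10 × 60 × 30 − 9 × 2 = 17982 frames. 5233 ÷ 17982 → 0 full blocks, remainder 5233.
Within the partial block the first minute is 1800 frames and each further minute 1798, so 2 further minute boundaries passed. Total skipped labels = 18 × 0 + 2 × 2 = 4.
Non-drop label index = 5233 + 4 = 5237; at 30 labels/s that is 00:02:54:17, i.e. DF 00:02:54;17.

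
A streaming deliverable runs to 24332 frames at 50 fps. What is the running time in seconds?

486.64 seconds

Running time = 24332 / (50) = 486.64 s.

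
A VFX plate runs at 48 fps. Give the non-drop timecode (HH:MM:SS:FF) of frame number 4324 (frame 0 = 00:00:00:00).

4324 ÷ 48 = 90 full seconds, remainder 4 frames.
90 s = 0 h 1 min 30 s.
Timecode: 00:01:30:04.

00:01:30:04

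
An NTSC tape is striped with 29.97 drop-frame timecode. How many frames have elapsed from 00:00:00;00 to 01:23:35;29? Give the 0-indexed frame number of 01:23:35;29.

150329

As if non-drop at 30 labels/s: (1 × 3600 + 23 × 60 + 35) × 30 + 29 = 150479.
Minute boundaries passed: 83; those not divisible by 10: 83 − 8 = 75; dropped labels = 2 × 75 = 150.
Actual frame index = 150479 − 150 = 150329.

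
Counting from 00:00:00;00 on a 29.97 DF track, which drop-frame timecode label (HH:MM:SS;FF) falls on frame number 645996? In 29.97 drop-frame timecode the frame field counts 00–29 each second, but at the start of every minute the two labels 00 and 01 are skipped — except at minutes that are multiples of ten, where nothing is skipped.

Each 10-minute DF block holds 10 × 60 × 30 − 9 × 2 = 17982 frames. 645996 ÷ 17982 → 35 full blocks, remainder 16626.
Within the partial block the first minute is 1800 frames and each further minute 1798, so 9 further minute boundaries passed. Total skipped labels = 18 × 35 + 2 × 9 = 648.
Non-drop label index = 645996 + 648 = 646644; at 30 labels/s that is 05:59:14:24, i.e. DF 05:59:14;24.

05:59:14;24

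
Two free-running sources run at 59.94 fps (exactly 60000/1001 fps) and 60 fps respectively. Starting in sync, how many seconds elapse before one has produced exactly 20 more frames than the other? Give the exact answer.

The gap grows by |60 − 60000/1001| = 60/1001 frames per second.
Time for a 20-frame gap: 20 ÷ (60/1001) = 1001/3 s.

1001/3 seconds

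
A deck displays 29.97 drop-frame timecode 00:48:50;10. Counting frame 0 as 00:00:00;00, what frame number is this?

87822

As if non-drop at 30 labels/s: (0 × 3600 + 48 × 60 + 50) × 30 + 10 = 87910.
Minute boundaries passed: 48; those not divisible by 10: 48 − 4 = 44; dropped labels = 2 × 44 = 88.
Actual frame index = 87910 − 88 = 87822.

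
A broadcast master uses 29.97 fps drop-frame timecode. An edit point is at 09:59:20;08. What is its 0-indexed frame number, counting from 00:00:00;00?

1077728

Complete 10-minute blocks: 59, each 17982 frames → 1060938.
Remaining 9 whole minutes in the current block: 1800 + 8 × 1798 = 16184 frames.
Within the current minute: 20 × 30 + 8 − 2 = 606 (labels ;00/;01 skipped at this minute). Total = 1060938 + 16184 + 606 = 1077728.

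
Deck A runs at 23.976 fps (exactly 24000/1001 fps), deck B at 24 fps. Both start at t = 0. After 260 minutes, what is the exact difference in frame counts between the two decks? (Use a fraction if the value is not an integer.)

28800/77 frames

260 min = 15600 s.
A emits 24000/1001 × 15600 = 28800000/77 frames; B emits 24 × 15600 = 374400.
Difference = 28800/77 frames (≈ 374.0260); B is ahead of A.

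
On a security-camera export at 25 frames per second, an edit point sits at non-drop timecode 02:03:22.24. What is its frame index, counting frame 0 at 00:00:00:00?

Total seconds to the label: (2 × 3600 + 3 × 60 + 22) = 7402.
Frame index = 7402 × 25 + 24 = 185074.

frame 185074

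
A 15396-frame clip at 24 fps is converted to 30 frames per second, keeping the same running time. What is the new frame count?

Frames at target rate = 15396 × (30) / (24) = 19245.

19245 frames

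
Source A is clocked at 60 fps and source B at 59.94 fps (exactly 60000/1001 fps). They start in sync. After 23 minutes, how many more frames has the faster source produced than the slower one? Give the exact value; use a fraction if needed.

82800/1001 frames

23 min = 1380 s.
A emits 60 × 1380 = 82800 frames; B emits 60000/1001 × 1380 = 82800000/1001.
Difference = 82800/1001 frames (≈ 82.7173); B is behind A.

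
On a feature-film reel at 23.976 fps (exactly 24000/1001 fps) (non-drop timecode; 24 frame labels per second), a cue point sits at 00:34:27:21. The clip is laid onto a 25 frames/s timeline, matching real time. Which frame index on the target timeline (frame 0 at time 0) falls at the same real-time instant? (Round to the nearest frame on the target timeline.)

Source frame index: (0×3600 + 34×60 + 27) × 24 + 21 = 49629.
Real time: 49629 / (24000/1001) = 16559543/8000 s.
Target frame: (16559543/8000) × (25) = 16559543/320 ≈ 51748.572 → 51749.

frame 51749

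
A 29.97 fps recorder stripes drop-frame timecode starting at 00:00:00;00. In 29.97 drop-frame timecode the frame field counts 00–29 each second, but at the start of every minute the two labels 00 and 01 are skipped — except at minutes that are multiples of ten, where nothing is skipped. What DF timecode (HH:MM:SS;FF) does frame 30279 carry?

Each 10-minute DF block holds 10 × 60 × 30 − 9 × 2 = 17982 frames. 30279 ÷ 17982 → 1 full block, remainder 12297.
Within the partial block the first minute is 1800 frames and each further minute 1798, so 6 further minute boundaries passed. Total skipped labels = 18 × 1 + 2 × 6 = 30.
Non-drop label index = 30279 + 30 = 30309; at 30 labels/s that is 00:16:50:09, i.e. DF 00:16:50;09.

00:16:50;09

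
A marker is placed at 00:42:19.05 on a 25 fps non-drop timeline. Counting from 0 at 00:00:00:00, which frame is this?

Total seconds to the label: (0 × 3600 + 42 × 60 + 19) = 2539.
Frame index = 2539 × 25 + 5 = 63480.

frame 63480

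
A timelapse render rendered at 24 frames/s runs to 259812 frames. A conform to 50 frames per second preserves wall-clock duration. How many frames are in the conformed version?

541275 frames

Target frames = source frames × (target rate / source rate) = 259812 × (50)/(24) = 259812 × 25/12 = 541275.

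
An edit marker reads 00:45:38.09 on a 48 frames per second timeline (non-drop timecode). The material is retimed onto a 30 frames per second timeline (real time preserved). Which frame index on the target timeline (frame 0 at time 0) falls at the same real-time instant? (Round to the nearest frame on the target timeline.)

frame 82146

Source frame index: (0×3600 + 45×60 + 38) × 48 + 9 = 131433.
Real time: 131433 / (48) = 43811/16 s.
Target frame: (43811/16) × (30) = 657165/8 ≈ 82145.625 → 82146.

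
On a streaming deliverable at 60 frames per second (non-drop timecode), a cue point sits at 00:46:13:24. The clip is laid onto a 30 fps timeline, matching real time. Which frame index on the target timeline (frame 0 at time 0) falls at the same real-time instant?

Source frame index: (0×3600 + 46×60 + 13) × 60 + 24 = 166404.
Real time: 166404 / (60) = 13867/5 s.
Target frame: (13867/5) × (30) = 83202.

frame 83202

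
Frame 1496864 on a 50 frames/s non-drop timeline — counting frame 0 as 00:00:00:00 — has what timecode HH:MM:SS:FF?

08:18:57:14

1496864 ÷ 50 = 29937 full seconds, remainder 14 frames.
29937 s = 8 h 18 min 57 s.
Timecode: 08:18:57:14.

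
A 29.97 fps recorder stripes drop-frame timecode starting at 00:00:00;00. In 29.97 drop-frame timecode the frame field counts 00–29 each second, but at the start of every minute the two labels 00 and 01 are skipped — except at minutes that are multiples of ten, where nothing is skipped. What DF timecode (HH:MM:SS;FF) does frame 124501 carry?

Each 10-minute DF block holds 10 × 60 × 30 − 9 × 2 = 17982 frames. 124501 ÷ 17982 → 6 full blocks, remainder 16609.
Within the partial block the first minute is 1800 frames and each further minute 1798, so 9 further minute boundaries passed. Total skipped labels = 18 × 6 + 2 × 9 = 126.
Non-drop label index = 124501 + 126 = 124627; at 30 labels/s that is 01:09:14:07, i.e. DF 01:09:14;07.

01:09:14;07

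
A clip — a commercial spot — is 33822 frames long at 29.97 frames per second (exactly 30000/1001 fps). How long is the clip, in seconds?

1128.5274 seconds

Running time = 33822 / (30000/1001) = 1128.5274 s.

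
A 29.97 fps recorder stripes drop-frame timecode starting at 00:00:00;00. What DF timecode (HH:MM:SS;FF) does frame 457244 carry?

04:14:16;22

Ten DF minutes hold 17982 frames, so frame 457244 lies in block 25 (frames 449550–467531) with 7694 frames into that block.
The block's first minute is 1800 frames and the rest 1798 each; 7694 frames reaches minute 4, so 25 × 18 + 4 × 2 = 458 labels have been skipped so far.
Adding those back, label number 457244 + 458 = 457702 at 30 labels/s is 15256 s + 22 f = 4 h 14 min 16 s frame 22, i.e. 04:14:16;22.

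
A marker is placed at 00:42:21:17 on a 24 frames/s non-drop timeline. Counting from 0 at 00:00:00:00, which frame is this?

61001

Total seconds to the label: (0 × 3600 + 42 × 60 + 21) = 2541.
Frame index = 2541 × 24 + 17 = 61001.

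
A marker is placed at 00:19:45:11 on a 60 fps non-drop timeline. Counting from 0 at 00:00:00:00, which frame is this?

frame 71111

Total seconds to the label: (0 × 3600 + 19 × 60 + 45) = 1185.
Frame index = 1185 × 60 + 11 = 71111.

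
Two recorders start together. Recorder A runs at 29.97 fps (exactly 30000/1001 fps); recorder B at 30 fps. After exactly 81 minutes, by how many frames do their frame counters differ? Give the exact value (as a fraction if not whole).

145800/1001 frames

81 min = 4860 s.
A emits 30000/1001 × 4860 = 145800000/1001 frames; B emits 30 × 4860 = 145800.
Difference = 145800/1001 frames (≈ 145.6543); B is ahead of A.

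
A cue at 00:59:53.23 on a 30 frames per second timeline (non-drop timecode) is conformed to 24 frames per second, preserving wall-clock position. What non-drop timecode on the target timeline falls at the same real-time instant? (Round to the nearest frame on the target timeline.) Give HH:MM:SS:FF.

00:59:53:18

Source frame index: (0×3600 + 59×60 + 53) × 30 + 23 = 107813.
Real time: 107813 / (30) = 107813/30 s.
Target frame: (107813/30) × (24) = 431252/5 ≈ 86250.400 → 86250.
At 24 labels/s: frame 86250 → 00:59:53:18.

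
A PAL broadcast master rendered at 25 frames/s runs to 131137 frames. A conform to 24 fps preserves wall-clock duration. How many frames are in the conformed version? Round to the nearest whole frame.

125892 frames

Frames at target rate = 131137 × (24) / (25) = 3147288/25 ≈ 125891.520.
Nearest whole frame: 125892.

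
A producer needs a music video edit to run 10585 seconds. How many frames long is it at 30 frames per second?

Frames = 10585 × 30 = 317550.

317550 frames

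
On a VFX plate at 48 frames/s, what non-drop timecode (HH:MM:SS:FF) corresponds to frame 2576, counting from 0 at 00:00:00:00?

2576 ÷ 48 = 53 full seconds, remainder 32 frames.
53 s = 0 h 0 min 53 s.
Timecode: 00:00:53:32.

00:00:53:32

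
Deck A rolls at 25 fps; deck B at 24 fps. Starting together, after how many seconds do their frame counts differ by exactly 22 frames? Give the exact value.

22 seconds

The gap grows by |24 − 25| = 1 frame per second.
Time for a 22-frame gap: 22 ÷ (1) = 22 s.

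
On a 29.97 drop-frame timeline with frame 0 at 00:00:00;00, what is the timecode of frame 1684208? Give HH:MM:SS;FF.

15:36:36;14

Each 10-minute DF block holds 10 × 60 × 30 − 9 × 2 = 17982 frames. 1684208 ÷ 17982 → 93 full blocks, remainder 11882.
Within the partial block the first minute is 1800 frames and each further minute 1798, so 6 further minute boundaries passed. Total skipped labels = 18 × 93 + 2 × 6 = 1686.
Non-drop label index = 1684208 + 1686 = 1685894; at 30 labels/s that is 15:36:36:14, i.e. DF 15:36:36;14.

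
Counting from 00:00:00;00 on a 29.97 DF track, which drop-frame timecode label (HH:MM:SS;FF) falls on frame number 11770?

Ten DF minutes hold 17982 frames, so frame 11770 lies in block 0 (frames 0–17981) with 11770 frames into that block.
The block's first minute is 1800 frames and the rest 1798 each; 11770 frames reaches minute 6, so 0 × 18 + 6 × 2 = 12 labels have been skipped so far.
Adding those back, label number 11770 + 12 = 11782 at 30 labels/s is 392 s + 22 f = 0 h 6 min 32 s frame 22, i.e. 00:06:32;22.

00:06:32;22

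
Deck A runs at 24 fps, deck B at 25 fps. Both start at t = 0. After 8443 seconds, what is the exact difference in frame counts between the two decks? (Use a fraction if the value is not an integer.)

A emits 24 × 8443 = 202632 frames; B emits 25 × 8443 = 211075.
Difference = 8443 frames; B is ahead of A.

8443 frames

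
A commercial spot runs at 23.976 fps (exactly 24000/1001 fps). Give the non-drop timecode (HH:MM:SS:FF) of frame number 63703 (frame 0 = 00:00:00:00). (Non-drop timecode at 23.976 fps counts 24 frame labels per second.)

63703 ÷ 24 = 2654 full seconds, remainder 7 frames.
2654 s = 0 h 44 min 14 s.
Timecode: 00:44:14:07.

00:44:14:07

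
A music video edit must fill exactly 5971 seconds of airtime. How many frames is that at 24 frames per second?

Frames = 5971 × 24 = 143304.

143304 frames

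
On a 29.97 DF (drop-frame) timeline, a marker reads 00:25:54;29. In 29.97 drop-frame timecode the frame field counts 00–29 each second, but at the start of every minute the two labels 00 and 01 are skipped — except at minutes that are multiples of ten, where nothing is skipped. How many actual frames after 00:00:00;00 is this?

46603

As if non-drop at 30 labels/s: (0 × 3600 + 25 × 60 + 54) × 30 + 29 = 46649.
Minute boundaries passed: 25; those not divisible by 10: 25 − 2 = 23; dropped labels = 2 × 23 = 46.
Actual frame index = 46649 − 46 = 46603.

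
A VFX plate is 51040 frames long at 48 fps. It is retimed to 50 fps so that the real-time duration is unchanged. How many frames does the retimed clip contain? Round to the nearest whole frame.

Frames at target rate = 51040 × (50) / (48) = 159500/3 ≈ 53166.667.
Nearest whole frame: 53167.

53167 frames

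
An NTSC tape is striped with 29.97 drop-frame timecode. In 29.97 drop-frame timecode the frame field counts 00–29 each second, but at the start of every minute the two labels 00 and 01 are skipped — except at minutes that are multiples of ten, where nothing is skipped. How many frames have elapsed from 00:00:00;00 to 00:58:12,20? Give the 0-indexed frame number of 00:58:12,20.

104674

As if non-drop at 30 labels/s: (0 × 3600 + 58 × 60 + 12) × 30 + 20 = 104780.
Minute boundaries passed: 58; those not divisible by 10: 58 − 5 = 53; dropped labels = 2 × 53 = 106.
Actual frame index = 104780 − 106 = 104674.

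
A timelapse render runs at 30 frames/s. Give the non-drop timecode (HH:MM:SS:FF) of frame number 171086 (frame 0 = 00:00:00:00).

01:35:02:26

171086 ÷ 30 = 5702 full seconds, remainder 26 frames.
5702 s = 1 h 35 min 2 s.
Timecode: 01:35:02:26.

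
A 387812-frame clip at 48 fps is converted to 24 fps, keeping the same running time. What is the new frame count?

Target frames = source frames × (target rate / source rate) = 387812 × (24)/(48) = 387812 × 1/2 = 193906.

193906 frames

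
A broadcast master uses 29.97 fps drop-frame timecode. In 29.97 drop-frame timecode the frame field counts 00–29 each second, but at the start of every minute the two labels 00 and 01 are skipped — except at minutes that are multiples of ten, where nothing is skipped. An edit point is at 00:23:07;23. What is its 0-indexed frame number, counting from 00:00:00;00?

Complete 10-minute blocks: 2, each 17982 frames → 35964.
Remaining 3 whole minutes in the current block: 1800 + 2 × 1798 = 5396 frames.
Within the current minute: 7 × 30 + 23 − 2 = 231 (labels ;00/;01 skipped at this minute). Total = 35964 + 5396 + 231 = 41591.

41591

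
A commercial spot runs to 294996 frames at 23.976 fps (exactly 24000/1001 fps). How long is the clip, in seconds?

Running time = 294996 / (24000/1001) = 12303.7915 s.

12303.7915 seconds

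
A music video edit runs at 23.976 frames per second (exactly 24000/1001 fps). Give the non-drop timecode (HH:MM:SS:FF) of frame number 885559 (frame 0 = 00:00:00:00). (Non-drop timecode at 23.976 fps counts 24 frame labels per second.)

885559 ÷ 24 = 36898 full seconds, remainder 7 frames.
36898 s = 10 h 14 min 58 s.
Timecode: 10:14:58:07.

10:14:58:07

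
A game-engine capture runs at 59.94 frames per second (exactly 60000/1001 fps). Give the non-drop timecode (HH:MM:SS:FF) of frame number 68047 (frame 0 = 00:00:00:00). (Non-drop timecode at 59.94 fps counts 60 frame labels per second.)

00:18:54:07

68047 ÷ 60 = 1134 full seconds, remainder 7 frames.
1134 s = 0 h 18 min 54 s.
Timecode: 00:18:54:07.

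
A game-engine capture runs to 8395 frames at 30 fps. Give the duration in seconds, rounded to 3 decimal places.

279.833 seconds

Running time = 8395 × 1/30 = 1679/6 s ≈ 279.833 s.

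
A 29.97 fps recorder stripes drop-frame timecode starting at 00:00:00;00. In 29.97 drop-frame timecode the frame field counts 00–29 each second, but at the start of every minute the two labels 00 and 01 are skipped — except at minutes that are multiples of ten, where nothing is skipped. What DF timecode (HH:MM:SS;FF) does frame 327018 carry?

03:01:51;14

Ten DF minutes hold 17982 frames, so frame 327018 lies in block 18 (frames 323676–341657) with 3342 frames into that block.
The block's first minute is 1800 frames and the rest 1798 each; 3342 frames reaches minute 1, so 18 × 18 + 1 × 2 = 326 labels have been skipped so far.
Adding those back, label number 327018 + 326 = 327344 at 30 labels/s is 10911 s + 14 f = 3 h 1 min 51 s frame 14, i.e. 03:01:51;14.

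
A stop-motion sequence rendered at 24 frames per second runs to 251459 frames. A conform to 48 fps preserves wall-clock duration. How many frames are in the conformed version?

Target frames = source frames × (target rate / source rate) = 251459 × (48)/(24) = 251459 × 2 = 502918.

502918 frames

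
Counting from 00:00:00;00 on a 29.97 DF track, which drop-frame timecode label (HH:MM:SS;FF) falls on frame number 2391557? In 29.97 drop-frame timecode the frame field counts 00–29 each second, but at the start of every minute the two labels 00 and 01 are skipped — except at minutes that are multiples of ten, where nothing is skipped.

Each 10-minute DF block holds 10 × 60 × 30 − 9 × 2 = 17982 frames. 2391557 ÷ 17982 → 132 full blocks, remainder 17933.
Within the partial block the first minute is 1800 frames and each further minute 1798, so 9 further minute boundaries passed. Total skipped labels = 18 × 132 + 2 × 9 = 2394.
Non-drop label index = 2391557 + 2394 = 2393951; at 30 labels/s that is 22:09:58:11, i.e. DF 22:09:58;11.

22:09:58;11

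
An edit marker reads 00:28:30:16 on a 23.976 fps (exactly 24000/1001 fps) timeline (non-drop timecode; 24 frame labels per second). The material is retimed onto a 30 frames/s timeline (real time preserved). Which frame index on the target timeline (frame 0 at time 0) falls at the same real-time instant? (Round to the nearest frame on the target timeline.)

Source frame index: (0×3600 + 28×60 + 30) × 24 + 16 = 41056.
Real time: 41056 / (24000/1001) = 1284283/750 s.
Target frame: (1284283/750) × (30) = 1284283/25 ≈ 51371.320 → 51371.

frame 51371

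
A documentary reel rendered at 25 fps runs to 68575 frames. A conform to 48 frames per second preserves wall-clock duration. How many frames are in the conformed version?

Target frames = source frames × (target rate / source rate) = 68575 × (48)/(25) = 68575 × 48/25 = 131664.

131664 frames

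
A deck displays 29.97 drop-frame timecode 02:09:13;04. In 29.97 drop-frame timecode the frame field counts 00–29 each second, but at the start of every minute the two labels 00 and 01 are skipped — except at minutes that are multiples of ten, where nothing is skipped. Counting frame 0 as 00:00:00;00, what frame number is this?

232360

As if non-drop at 30 labels/s: (2 × 3600 + 9 × 60 + 13) × 30 + 4 = 232594.
Minute boundaries passed: 129; those not divisible by 10: 129 − 12 = 117; dropped labels = 2 × 117 = 234.
Actual frame index = 232594 − 234 = 232360.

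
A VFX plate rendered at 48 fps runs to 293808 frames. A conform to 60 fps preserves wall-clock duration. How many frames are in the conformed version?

Target frames = source frames × (target rate / source rate) = 293808 × (60)/(48) = 293808 × 5/4 = 367260.

367260 frames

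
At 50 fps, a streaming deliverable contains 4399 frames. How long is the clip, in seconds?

87.98 seconds

Running time = 4399 / (50) = 87.98 s.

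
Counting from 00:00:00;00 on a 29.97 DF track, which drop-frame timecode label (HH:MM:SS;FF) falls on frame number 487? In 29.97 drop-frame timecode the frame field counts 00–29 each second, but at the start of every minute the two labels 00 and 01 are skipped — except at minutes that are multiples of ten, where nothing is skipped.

00:00:16;07

Each 10-minute DF block holds 10 × 60 × 30 − 9 × 2 = 17982 frames. 487 ÷ 17982 → 0 full blocks, remainder 487.
Within the partial block the first minute is 1800 frames and each further minute 1798, so 0 further minute boundaries passed. Total skipped labels = 18 × 0 + 2 × 0 = 0.
Non-drop label index = 487 + 0 = 487; at 30 labels/s that is 00:00:16:07, i.e. DF 00:00:16;07.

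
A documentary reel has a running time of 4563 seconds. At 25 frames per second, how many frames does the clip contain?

Frames = 4563 × 25 = 114075.

114075 frames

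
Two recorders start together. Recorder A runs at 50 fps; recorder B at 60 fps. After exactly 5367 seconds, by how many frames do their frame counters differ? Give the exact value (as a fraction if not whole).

53670 frames

A emits 50 × 5367 = 268350 frames; B emits 60 × 5367 = 322020.
Difference = 53670 frames; B is ahead of A.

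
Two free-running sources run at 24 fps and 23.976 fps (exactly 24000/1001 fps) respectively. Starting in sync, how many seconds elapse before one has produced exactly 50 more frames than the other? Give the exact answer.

The gap grows by |24000/1001 − 24| = 24/1001 frames per second.
Time for a 50-frame gap: 50 ÷ (24/1001) = 25025/12 s.

25025/12 seconds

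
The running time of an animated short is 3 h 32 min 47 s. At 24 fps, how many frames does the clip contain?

3 h 32 min 47 s = 12767 s.
Frames = 12767 × 24 = 306408.

306408 frames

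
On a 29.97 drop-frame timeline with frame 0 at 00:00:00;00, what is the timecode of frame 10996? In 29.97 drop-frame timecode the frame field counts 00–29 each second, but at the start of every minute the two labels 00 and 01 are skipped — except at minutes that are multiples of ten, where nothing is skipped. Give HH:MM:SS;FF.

Ten DF minutes hold 17982 frames, so frame 10996 lies in block 0 (frames 0–17981) with 10996 frames into that block.
The block's first minute is 1800 frames and the rest 1798 each; 10996 frames reaches minute 6, so 0 × 18 + 6 × 2 = 12 labels have been skipped so far.
Adding those back, label number 10996 + 12 = 11008 at 30 labels/s is 366 s + 28 f = 0 h 6 min 6 s frame 28, i.e. 00:06:06;28.

00:06:06;28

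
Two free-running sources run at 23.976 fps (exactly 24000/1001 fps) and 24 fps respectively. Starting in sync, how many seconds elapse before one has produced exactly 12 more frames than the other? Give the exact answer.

500.5 seconds

The gap grows by |24 − 24000/1001| = 24/1001 frames per second.
Time for a 12-frame gap: 12 ÷ (24/1001) = 500.5 s.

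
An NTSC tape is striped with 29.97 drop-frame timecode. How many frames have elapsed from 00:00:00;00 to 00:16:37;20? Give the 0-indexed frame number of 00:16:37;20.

29900

As if non-drop at 30 labels/s: (0 × 3600 + 16 × 60 + 37) × 30 + 20 = 29930.
Minute boundaries passed: 16; those not divisible by 10: 16 − 1 = 15; dropped labels = 2 × 15 = 30.
Actual frame index = 29930 − 30 = 29900.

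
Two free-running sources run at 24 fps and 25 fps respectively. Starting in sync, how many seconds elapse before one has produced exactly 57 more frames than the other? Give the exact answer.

57 seconds

The gap grows by |25 − 24| = 1 frame per second.
Time for a 57-frame gap: 57 ÷ (1) = 57 s.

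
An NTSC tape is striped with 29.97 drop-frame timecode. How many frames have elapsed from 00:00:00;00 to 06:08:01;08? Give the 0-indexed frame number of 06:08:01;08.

As if non-drop at 30 labels/s: (6 × 3600 + 8 × 60 + 1) × 30 + 8 = 662438.
Minute boundaries passed: 368; those not divisible by 10: 368 − 36 = 332; dropped labels = 2 × 332 = 664.
Actual frame index = 662438 − 664 = 661774.

661774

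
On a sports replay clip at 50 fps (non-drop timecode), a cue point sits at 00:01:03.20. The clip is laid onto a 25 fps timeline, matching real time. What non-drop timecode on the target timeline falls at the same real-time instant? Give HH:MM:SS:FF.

00:01:03:10

Source frame index: (0×3600 + 1×60 + 3) × 50 + 20 = 3170.
Real time: 3170 / (50) = 317/5 s.
Target frame: (317/5) × (25) = 1585.
At 25 labels/s: frame 1585 → 00:01:03:10.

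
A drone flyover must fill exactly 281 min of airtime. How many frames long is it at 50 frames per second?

843000 frames

281 min = 16860 s.
Frames = 16860 × 50 = 843000.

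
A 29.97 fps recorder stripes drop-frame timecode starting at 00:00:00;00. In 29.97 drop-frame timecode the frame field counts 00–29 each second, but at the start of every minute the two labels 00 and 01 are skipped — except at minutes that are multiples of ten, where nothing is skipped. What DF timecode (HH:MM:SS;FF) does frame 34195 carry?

00:19:01;01

Each 10-minute DF block holds 10 × 60 × 30 − 9 × 2 = 17982 frames. 34195 ÷ 17982 → 1 full block, remainder 16213.
Within the partial block the first minute is 1800 frames and each further minute 1798, so 9 further minute boundaries passed. Total skipped labels = 18 × 1 + 2 × 9 = 36.
Non-drop label index = 34195 + 36 = 34231; at 30 labels/s that is 00:19:01:01, i.e. DF 00:19:01;01.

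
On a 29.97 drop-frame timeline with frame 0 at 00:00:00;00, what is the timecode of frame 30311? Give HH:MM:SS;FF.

00:16:51;11

Ten DF minutes hold 17982 frames, so frame 30311 lies in block 1 (frames 17982–35963) with 12329 frames into that block.
The block's first minute is 1800 frames and the rest 1798 each; 12329 frames reaches minute 6, so 1 × 18 + 6 × 2 = 30 labels have been skipped so far.
Adding those back, label number 30311 + 30 = 30341 at 30 labels/s is 1011 s + 11 f = 0 h 16 min 51 s frame 11, i.e. 00:16:51;11.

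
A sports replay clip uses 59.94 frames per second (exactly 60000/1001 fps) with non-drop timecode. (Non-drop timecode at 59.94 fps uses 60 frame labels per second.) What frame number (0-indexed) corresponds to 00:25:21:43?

Total seconds to the label: (0 × 3600 + 25 × 60 + 21) = 1521.
Frame index = 1521 × 60 + 43 = 91303.

91303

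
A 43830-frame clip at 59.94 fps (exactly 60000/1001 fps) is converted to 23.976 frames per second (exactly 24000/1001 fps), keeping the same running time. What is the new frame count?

17532 frames

Target frames = source frames × (target rate / source rate) = 43830 × (24000/1001)/(60000/1001) = 43830 × 2/5 = 17532.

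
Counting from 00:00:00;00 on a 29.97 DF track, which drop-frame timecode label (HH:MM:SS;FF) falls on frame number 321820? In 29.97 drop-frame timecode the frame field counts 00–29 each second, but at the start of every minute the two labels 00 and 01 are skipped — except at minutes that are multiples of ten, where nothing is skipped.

Each 10-minute DF block holds 10 × 60 × 30 − 9 × 2 = 17982 frames. 321820 ÷ 17982 → 17 full blocks, remainder 16126.
Within the partial block the first minute is 1800 frames and each further minute 1798, so 8 further minute boundaries passed. Total skipped labels = 18 × 17 + 2 × 8 = 322.
Non-drop label index = 321820 + 322 = 322142; at 30 labels/s that is 02:58:58:02, i.e. DF 02:58:58;02.

02:58:58;02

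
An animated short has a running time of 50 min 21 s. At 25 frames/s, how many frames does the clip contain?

75525 frames

50 min 21 s = 3021 s.
Frames = 3021 × 25 = 75525.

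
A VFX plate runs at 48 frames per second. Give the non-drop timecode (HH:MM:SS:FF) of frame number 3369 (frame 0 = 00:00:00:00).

00:01:10:09

3369 ÷ 48 = 70 full seconds, remainder 9 frames.
70 s = 0 h 1 min 10 s.
Timecode: 00:01:10:09.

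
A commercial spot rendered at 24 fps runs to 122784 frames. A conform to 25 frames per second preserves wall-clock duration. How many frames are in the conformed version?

Target frames = source frames × (target rate / source rate) = 122784 × (25)/(24) = 122784 × 25/24 = 127900.

127900 frames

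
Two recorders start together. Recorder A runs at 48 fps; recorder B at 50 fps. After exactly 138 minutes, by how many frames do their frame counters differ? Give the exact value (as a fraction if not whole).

16560 frames

138 min = 8280 s.
A emits 48 × 8280 = 397440 frames; B emits 50 × 8280 = 414000.
Difference = 16560 frames; B is ahead of A.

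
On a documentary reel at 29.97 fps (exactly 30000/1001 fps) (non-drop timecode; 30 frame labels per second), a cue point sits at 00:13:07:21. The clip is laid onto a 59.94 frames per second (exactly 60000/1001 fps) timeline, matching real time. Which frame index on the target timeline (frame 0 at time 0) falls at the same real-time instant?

Source frame index: (0×3600 + 13×60 + 7) × 30 + 21 = 23631.
Real time: 23631 / (30000/1001) = 7884877/10000 s.
Target frame: (7884877/10000) × (60000/1001) = 47262.

frame 47262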